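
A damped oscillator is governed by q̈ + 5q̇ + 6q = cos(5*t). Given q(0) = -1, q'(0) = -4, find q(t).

q = -205*exp(-2*t)/29 - 19*cos(5*t)/986 + 25*sin(5*t)/986 + 207*exp(-3*t)/34

Characteristic equation r² + 5r + 6 = 0 factors as (r + 2)(r + 3) = 0, so r = -2, -3.
Hence q_h = C1*exp(-2*t) + C2*exp(-3*t).
Try q_p = A*cos(5*t) + B*sin(5*t). Substituting and equating the coefficients of cos(5t) and sin(5t) gives A = -19/986, B = 25/986, so q_p = -19*cos(5*t)/986 + 25*sin(5*t)/986.
General solution: q = -19*cos(5*t)/986 + 25*sin(5*t)/986 + C1*exp(-2*t) + C2*exp(-3*t).
Apply the initial conditions: q(0) = -19/986 + C1 + C2 = -1 and q'(0) = 125/986 - 3*C2 - 2*C1 = -4. Solving gives C1 = -205/29, C2 = 207/34.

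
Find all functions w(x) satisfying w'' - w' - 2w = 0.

Characteristic equation r² - r - 2 = 0 factors as (r - 2)(r + 1) = 0, so r = 2, -1.
Hence w_h = C1*exp(2*x) + C2*exp(-x).

w = C1*exp(2*x) + C2*exp(-x)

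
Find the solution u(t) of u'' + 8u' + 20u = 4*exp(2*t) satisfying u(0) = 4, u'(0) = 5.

u = exp(2*t)/10 + 39*cos(2*t)*exp(-4*t)/10 + 51*exp(-4*t)*sin(2*t)/5

Characteristic equation r² + 8r + 20 = 0 has discriminant (8)² - 4·(20) = -16 < 0, so r = -4 ± 2i.
Hence u_h = C1*cos(2*t)*exp(-4*t) + C2*exp(-4*t)*sin(2*t).
Try u_p = A*exp(2*t). Substituting into the equation and dividing by exp(2*t) gives A = 1/10, so u_p = exp(2*t)/10.
General solution: u = exp(2*t)/10 + C1*cos(2*t)*exp(-4*t) + C2*exp(-4*t)*sin(2*t).
Apply the initial conditions: u(0) = 1/10 + C1 = 4 and u'(0) = 1/5 - 4*C1 + 2*C2 = 5. Solving gives C1 = 39/10, C2 = 51/5.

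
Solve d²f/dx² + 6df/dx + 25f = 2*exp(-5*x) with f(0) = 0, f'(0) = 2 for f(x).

f = exp(-5*x)/10 - cos(4*x)*exp(-3*x)/10 + 11*exp(-3*x)*sin(4*x)/20

Characteristic equation r² + 6r + 25 = 0 has discriminant (6)² - 4·(25) = -64 < 0, so r = -3 ± 4i.
Hence f_h = C1*cos(4*x)*exp(-3*x) + C2*exp(-3*x)*sin(4*x).
Try f_p = A*exp(-5*x). Substituting into the equation and dividing by exp(-5*x) gives A = 1/10, so f_p = exp(-5*x)/10.
General solution: f = exp(-5*x)/10 + C1*cos(4*x)*exp(-3*x) + C2*exp(-3*x)*sin(4*x).
Apply the initial conditions: f(0) = 1/10 + C1 = 0 and f'(0) = -1/2 - 3*C1 + 4*C2 = 2. Solving gives C1 = -1/10, C2 = 11/20.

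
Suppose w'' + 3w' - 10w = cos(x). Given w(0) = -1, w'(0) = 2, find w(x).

Characteristic equation r² + 3r - 10 = 0 factors as (r - 2)(r + 5) = 0, so r = 2, -5.
Hence w_h = C1*exp(2*x) + C2*exp(-5*x).
Try w_p = A*cos(x) + B*sin(x). Substituting and equating the coefficients of cos(x) and sin(x) gives A = -11/130, B = 3/130, so w_p = -11*cos(x)/130 + 3*sin(x)/130.
General solution: w = -11*cos(x)/130 + 3*sin(x)/130 + C1*exp(2*x) + C2*exp(-5*x).
Apply the initial conditions: w(0) = -11/130 + C1 + C2 = -1 and w'(0) = 3/130 - 5*C2 + 2*C1 = 2. Solving gives C1 = -13/35, C2 = -99/182.

w = -99*exp(-5*x)/182 - 13*exp(2*x)/35 - 11*cos(x)/130 + 3*sin(x)/130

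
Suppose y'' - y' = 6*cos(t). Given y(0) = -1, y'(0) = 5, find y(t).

y = -6 - 3*cos(t) - 3*sin(t) + 8*exp(t)

Characteristic equation r² - r = 0 factors as (r - 1)r = 0, so r = 1, 0.
Hence y_h = C1*exp(t) + C2.
Try y_p = A*cos(t) + B*sin(t). Substituting and equating the coefficients of cos(t) and sin(t) gives A = -3, B = -3, so y_p = -3*cos(t) - 3*sin(t).
General solution: y = C2 - 3*cos(t) - 3*sin(t) + C1*exp(t).
Apply the initial conditions: y(0) = -3 + C1 + C2 = -1 and y'(0) = -3 + C1 = 5. Solving gives C1 = 8, C2 = -6.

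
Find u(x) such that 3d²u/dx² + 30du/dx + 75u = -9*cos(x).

Divide through by 3: u'' + 10u' + 25u = -3*cos(x).
Characteristic equation r² + 10r + 25 = 0 has discriminant (10)² - 4·(25) = 0, so r = -5 is a repeated root.
Hence u_h = (C1 + C2*x)*exp(-5*x).
Try u_p = A*cos(x) + B*sin(x). Substituting and equating the coefficients of cos(x) and sin(x) gives A = -18/169, B = -15/338, so u_p = -18*cos(x)/169 - 15*sin(x)/338.

u = -18*cos(x)/169 - 15*sin(x)/338 + C1*exp(-5*x) + C2*x*exp(-5*x)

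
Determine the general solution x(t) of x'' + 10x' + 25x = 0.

Characteristic equation r² + 10r + 25 = 0 has discriminant (10)² - 4·(25) = 0, so r = -5 is a repeated root.
Hence x_h = (C1 + C2*t)*exp(-5*t).

x = C1*exp(-5*t) + C2*t*exp(-5*t)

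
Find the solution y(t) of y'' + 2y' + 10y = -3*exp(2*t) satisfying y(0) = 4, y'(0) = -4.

y = -exp(2*t)/6 + exp(-t)*sin(3*t)/6 + 25*cos(3*t)*exp(-t)/6

Characteristic equation r² + 2r + 10 = 0 has discriminant (2)² - 4·(10) = -36 < 0, so r = -1 ± 3i.
Hence y_h = C1*cos(3*t)*exp(-t) + C2*exp(-t)*sin(3*t).
Try y_p = A*exp(2*t). Substituting into the equation and dividing by exp(2*t) gives A = -1/6, so y_p = -exp(2*t)/6.
General solution: y = -exp(2*t)/6 + C1*cos(3*t)*exp(-t) + C2*exp(-t)*sin(3*t).
Apply the initial conditions: y(0) = -1/6 + C1 = 4 and y'(0) = -1/3 - C1 + 3*C2 = -4. Solving gives C1 = 25/6, C2 = 1/6.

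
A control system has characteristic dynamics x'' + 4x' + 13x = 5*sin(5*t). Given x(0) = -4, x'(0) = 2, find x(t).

Characteristic equation r² + 4r + 13 = 0 has discriminant (4)² - 4·(13) = -36 < 0, so r = -2 ± 3i.
Hence x_h = C1*cos(3*t)*exp(-2*t) + C2*exp(-2*t)*sin(3*t).
Try x_p = A*cos(5*t) + B*sin(5*t). Substituting and equating the coefficients of cos(5t) and sin(5t) gives A = -25/136, B = -15/136, so x_p = -25*cos(5*t)/136 - 15*sin(5*t)/136.
General solution: x = -25*cos(5*t)/136 - 15*sin(5*t)/136 + C1*cos(3*t)*exp(-2*t) + C2*exp(-2*t)*sin(3*t).
Apply the initial conditions: x(0) = -25/136 + C1 = -4 and x'(0) = -75/136 - 2*C1 + 3*C2 = 2. Solving gives C1 = -519/136, C2 = -691/408.

x = -25*cos(5*t)/136 - 15*sin(5*t)/136 - 691*exp(-2*t)*sin(3*t)/408 - 519*cos(3*t)*exp(-2*t)/136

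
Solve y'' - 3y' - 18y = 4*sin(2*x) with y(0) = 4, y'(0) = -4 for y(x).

Characteristic equation r² - 3r - 18 = 0 factors as (r - 6)(r + 3) = 0, so r = 6, -3.
Hence y_h = C1*exp(6*x) + C2*exp(-3*x).
Try y_p = A*cos(2*x) + B*sin(2*x). Substituting and equating the coefficients of cos(2x) and sin(2x) gives A = 3/65, B = -11/65, so y_p = -11*sin(2*x)/65 + 3*cos(2*x)/65.
General solution: y = -11*sin(2*x)/65 + 3*cos(2*x)/65 + C1*exp(6*x) + C2*exp(-3*x).
Apply the initial conditions: y(0) = 3/65 + C1 + C2 = 4 and y'(0) = -22/65 - 3*C2 + 6*C1 = -4. Solving gives C1 = 41/45, C2 = 356/117.

y = -11*sin(2*x)/65 + 3*cos(2*x)/65 + 41*exp(6*x)/45 + 356*exp(-3*x)/117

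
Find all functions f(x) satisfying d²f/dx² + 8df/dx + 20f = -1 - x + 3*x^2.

Characteristic equation r² + 8r + 20 = 0 has discriminant (8)² - 4·(20) = -16 < 0, so r = -4 ± 2i.
Hence f_h = C1*cos(2*x)*exp(-4*x) + C2*exp(-4*x)*sin(2*x).
For the particular solution try f_p = A0 + A1*x + A2*x^2. Substituting and matching coefficients of each power of x gives A0 = 3/1000, A1 = -17/100, A2 = 3/20, so f_p = 3/1000 - 17*x/100 + 3*x^2/20.

f = 3/1000 - 17*x/100 + 3*x**2/20 + C1*cos(2*x)*exp(-4*x) + C2*exp(-4*x)*sin(2*x)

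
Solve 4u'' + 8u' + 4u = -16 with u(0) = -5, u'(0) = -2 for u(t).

u = -4 - exp(-t) - 3*t*exp(-t)

Divide through by 4: u'' + 2u' + u = -4.
Characteristic equation r² + 2r + 1 = 0 has discriminant (2)² - 4·(1) = 0, so r = -1 is a repeated root.
Hence u_h = (C1 + C2*t)*exp(-t).
For the particular solution try u_p = A0. Substituting and matching coefficients of each power of t gives A0 = -4, so u_p = -4.
General solution: u = -4 + C1*exp(-t) + C2*t*exp(-t).
Apply the initial conditions: u(0) = -4 + C1 = -5 and u'(0) = C2 - C1 = -2. Solving gives C1 = -1, C2 = -3.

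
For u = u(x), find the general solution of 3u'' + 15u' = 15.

u = C2 + x + C1*exp(-5*x)

Divide through by 3: u'' + 5u' = 5.
Characteristic equation r² + 5r = 0 factors as (r + 5)r = 0, so r = -5, 0.
Hence u_h = C1*exp(-5*x) + C2.
Since 0 is a characteristic root (multiplicity 1), multiply the polynomial trial by x: try u_p = A0*x. Substituting and matching coefficients of each power of x gives A0 = 1, so u_p = x.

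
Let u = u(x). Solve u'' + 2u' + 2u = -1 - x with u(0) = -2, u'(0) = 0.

Characteristic equation r² + 2r + 2 = 0 has discriminant (2)² - 4·(2) = -4 < 0, so r = -1 ± i.
Hence u_h = C1*cos(x)*exp(-x) + C2*exp(-x)*sin(x).
For the particular solution try u_p = A0 + A1*x. Substituting and matching coefficients of each power of x gives A0 = 0, A1 = -1/2, so u_p = -x/2.
General solution: u = -x/2 + C1*cos(x)*exp(-x) + C2*exp(-x)*sin(x).
Apply the initial conditions: u(0) = C1 = -2 and u'(0) = -1/2 + C2 - C1 = 0. Solving gives C1 = -2, C2 = -3/2.

u = -x/2 - 2*cos(x)*exp(-x) - 3*exp(-x)*sin(x)/2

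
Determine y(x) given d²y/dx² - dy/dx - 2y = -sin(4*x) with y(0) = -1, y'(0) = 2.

y = -64*exp(-x)/51 - cos(4*x)/85 + 4*exp(2*x)/15 + 9*sin(4*x)/170

Characteristic equation r² - r - 2 = 0 factors as (r + 1)(r - 2) = 0, so r = -1, 2.
Hence y_h = C1*exp(-x) + C2*exp(2*x).
Try y_p = A*cos(4*x) + B*sin(4*x). Substituting and equating the coefficients of cos(4x) and sin(4x) gives A = -1/85, B = 9/170, so y_p = -cos(4*x)/85 + 9*sin(4*x)/170.
General solution: y = -cos(4*x)/85 + 9*sin(4*x)/170 + C1*exp(-x) + C2*exp(2*x).
Apply the initial conditions: y(0) = -1/85 + C1 + C2 = -1 and y'(0) = 18/85 - C1 + 2*C2 = 2. Solving gives C1 = -64/51, C2 = 4/15.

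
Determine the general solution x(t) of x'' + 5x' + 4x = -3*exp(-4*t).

x = C1*exp(-t) + C2*exp(-4*t) + t*exp(-4*t)

Characteristic equation r² + 5r + 4 = 0 factors as (r + 1)(r + 4) = 0, so r = -1, -4.
Hence x_h = C1*exp(-t) + C2*exp(-4*t).
Since exp(-4*t) solves the homogeneous equation (r = -4 is a root of multiplicity 1), multiply the trial by t. Try x_p = A*t*exp(-4*t). Substituting into the equation and dividing by exp(-4*t) gives A = 1, so x_p = t*exp(-4*t).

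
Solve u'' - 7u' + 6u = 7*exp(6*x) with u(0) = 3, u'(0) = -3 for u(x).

Characteristic equation r² - 7r + 6 = 0 factors as (r - 6)(r - 1) = 0, so r = 6, 1.
Hence u_h = C1*exp(6*x) + C2*exp(x).
Since exp(6*x) solves the homogeneous equation (r = 6 is a root of multiplicity 1), multiply the trial by x. Try u_p = A*x*exp(6*x). Substituting into the equation and dividing by exp(6*x) gives A = 7/5, so u_p = 7*x*exp(6*x)/5.
General solution: u = C1*exp(6*x) + C2*exp(x) + 7*x*exp(6*x)/5.
Apply the initial conditions: u(0) = C1 + C2 = 3 and u'(0) = 7/5 + C2 + 6*C1 = -3. Solving gives C1 = -37/25, C2 = 112/25.

u = -37*exp(6*x)/25 + 112*exp(x)/25 + 7*x*exp(6*x)/5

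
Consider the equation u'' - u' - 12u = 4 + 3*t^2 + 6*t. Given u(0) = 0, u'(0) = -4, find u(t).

Characteristic equation r² - r - 12 = 0 factors as (r - 4)(r + 3) = 0, so r = 4, -3.
Hence u_h = C1*exp(4*t) + C2*exp(-3*t).
For the particular solution try u_p = A0 + A1*t + A2*t^2. Substituting and matching coefficients of each power of t gives A0 = -97/288, A1 = -11/24, A2 = -1/4, so u_p = -97/288 - 11*t/24 - t^2/4.
General solution: u = -97/288 - 11*t/24 - t^2/4 + C1*exp(4*t) + C2*exp(-3*t).
Apply the initial conditions: u(0) = -97/288 + C1 + C2 = 0 and u'(0) = -11/24 - 3*C2 + 4*C1 = -4. Solving gives C1 = -81/224, C2 = 44/63.

u = -97/288 - 81*exp(4*t)/224 - 11*t/24 - t**2/4 + 44*exp(-3*t)/63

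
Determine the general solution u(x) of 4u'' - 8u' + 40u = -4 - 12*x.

u = -4/25 - 3*x/10 + C1*cos(3*x)*exp(x) + C2*exp(x)*sin(3*x)

Divide through by 4: u'' - 2u' + 10u = -1 - 3*x.
Characteristic equation r² - 2r + 10 = 0 has discriminant (-2)² - 4·(10) = -36 < 0, so r = 1 ± 3i.
Hence u_h = C1*cos(3*x)*exp(x) + C2*exp(x)*sin(3*x).
For the particular solution try u_p = A0 + A1*x. Substituting and matching coefficients of each power of x gives A0 = -4/25, A1 = -3/10, so u_p = -4/25 - 3*x/10.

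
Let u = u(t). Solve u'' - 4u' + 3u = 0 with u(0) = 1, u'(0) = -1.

Characteristic equation r² - 4r + 3 = 0 factors as (r - 1)(r - 3) = 0, so r = 1, 3.
Hence u_h = C1*exp(t) + C2*exp(3*t).
Apply the initial conditions: u(0) = C1 + C2 = 1 and u'(0) = C1 + 3*C2 = -1. Solving gives C1 = 2, C2 = -1.

u = -exp(3*t) + 2*exp(t)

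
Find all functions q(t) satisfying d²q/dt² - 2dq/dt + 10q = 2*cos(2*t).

Characteristic equation r² - 2r + 10 = 0 has discriminant (-2)² - 4·(10) = -36 < 0, so r = 1 ± 3i.
Hence q_h = C1*cos(3*t)*exp(t) + C2*exp(t)*sin(3*t).
Try q_p = A*cos(2*t) + B*sin(2*t). Substituting and equating the coefficients of cos(2t) and sin(2t) gives A = 3/13, B = -2/13, so q_p = -2*sin(2*t)/13 + 3*cos(2*t)/13.

q = -2*sin(2*t)/13 + 3*cos(2*t)/13 + C1*cos(3*t)*exp(t) + C2*exp(t)*sin(3*t)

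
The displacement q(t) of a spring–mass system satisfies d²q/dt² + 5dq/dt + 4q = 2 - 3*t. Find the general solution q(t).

q = 23/16 - 3*t/4 + C1*exp(-t) + C2*exp(-4*t)

Characteristic equation r² + 5r + 4 = 0 factors as (r + 1)(r + 4) = 0, so r = -1, -4.
Hence q_h = C1*exp(-t) + C2*exp(-4*t).
For the particular solution try q_p = A0 + A1*t. Substituting and matching coefficients of each power of t gives A0 = 23/16, A1 = -3/4, so q_p = 23/16 - 3*t/4.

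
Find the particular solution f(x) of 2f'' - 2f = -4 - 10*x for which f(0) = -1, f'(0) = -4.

f = 2 - 6*exp(x) + 3*exp(-x) + 5*x

Divide through by 2: f'' - f = -2 - 5*x.
Characteristic equation r² - 1 = 0 factors as (r + 1)(r - 1) = 0, so r = -1, 1.
Hence f_h = C1*exp(-x) + C2*exp(x).
For the particular solution try f_p = A0 + A1*x. Substituting and matching coefficients of each power of x gives A0 = 2, A1 = 5, so f_p = 2 + 5*x.
General solution: f = 2 + 5*x + C1*exp(-x) + C2*exp(x).
Apply the initial conditions: f(0) = 2 + C1 + C2 = -1 and f'(0) = 5 + C2 - C1 = -4. Solving gives C1 = 3, C2 = -6.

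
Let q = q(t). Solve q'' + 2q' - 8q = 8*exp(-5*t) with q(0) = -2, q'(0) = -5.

q = -83*exp(2*t)/42 - 7*exp(-4*t)/6 + 8*exp(-5*t)/7

Characteristic equation r² + 2r - 8 = 0 factors as (r + 4)(r - 2) = 0, so r = -4, 2.
Hence q_h = C1*exp(-4*t) + C2*exp(2*t).
Try q_p = A*exp(-5*t). Substituting into the equation and dividing by exp(-5*t) gives A = 8/7, so q_p = 8*exp(-5*t)/7.
General solution: q = 8*exp(-5*t)/7 + C1*exp(-4*t) + C2*exp(2*t).
Apply the initial conditions: q(0) = 8/7 + C1 + C2 = -2 and q'(0) = -40/7 - 4*C1 + 2*C2 = -5. Solving gives C1 = -7/6, C2 = -83/42.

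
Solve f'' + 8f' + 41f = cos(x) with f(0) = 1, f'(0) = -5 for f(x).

f = sin(x)/208 + 5*cos(x)/208 - 229*exp(-4*x)*sin(5*x)/1040 + 203*cos(5*x)*exp(-4*x)/208

Characteristic equation r² + 8r + 41 = 0 has discriminant (8)² - 4·(41) = -100 < 0, so r = -4 ± 5i.
Hence f_h = C1*cos(5*x)*exp(-4*x) + C2*exp(-4*x)*sin(5*x).
Try f_p = A*cos(x) + B*sin(x). Substituting and equating the coefficients of cos(x) and sin(x) gives A = 5/208, B = 1/208, so f_p = sin(x)/208 + 5*cos(x)/208.
General solution: f = sin(x)/208 + 5*cos(x)/208 + C1*cos(5*x)*exp(-4*x) + C2*exp(-4*x)*sin(5*x).
Apply the initial conditions: f(0) = 5/208 + C1 = 1 and f'(0) = 1/208 - 4*C1 + 5*C2 = -5. Solving gives C1 = 203/208, C2 = -229/1040.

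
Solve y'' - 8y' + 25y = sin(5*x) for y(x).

Characteristic equation r² - 8r + 25 = 0 has discriminant (-8)² - 4·(25) = -36 < 0, so r = 4 ± 3i.
Hence y_h = C1*cos(3*x)*exp(4*x) + C2*exp(4*x)*sin(3*x).
Try y_p = A*cos(5*x) + B*sin(5*x). Substituting and equating the coefficients of cos(5x) and sin(5x) gives A = 1/40, B = 0, so y_p = cos(5*x)/40.

y = cos(5*x)/40 + C1*cos(3*x)*exp(4*x) + C2*exp(4*x)*sin(3*x)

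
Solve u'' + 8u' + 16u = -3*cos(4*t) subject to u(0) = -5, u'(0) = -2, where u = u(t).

u = -5*exp(-4*t) - 3*sin(4*t)/32 - 173*t*exp(-4*t)/8

Characteristic equation r² + 8r + 16 = 0 has discriminant (8)² - 4·(16) = 0, so r = -4 is a repeated root.
Hence u_h = (C1 + C2*t)*exp(-4*t).
Try u_p = A*cos(4*t) + B*sin(4*t). Substituting and equating the coefficients of cos(4t) and sin(4t) gives A = 0, B = -3/32, so u_p = -3*sin(4*t)/32.
General solution: u = -3*sin(4*t)/32 + C1*exp(-4*t) + C2*t*exp(-4*t).
Apply the initial conditions: u(0) = C1 = -5 and u'(0) = -3/8 + C2 - 4*C1 = -2. Solving gives C1 = -5, C2 = -173/8.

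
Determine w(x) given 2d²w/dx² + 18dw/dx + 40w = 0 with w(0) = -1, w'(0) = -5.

w = -10*exp(-4*x) + 9*exp(-5*x)

Divide through by 2: w'' + 9w' + 20w = 0.
Characteristic equation r² + 9r + 20 = 0 factors as (r + 4)(r + 5) = 0, so r = -4, -5.
Hence w_h = C1*exp(-4*x) + C2*exp(-5*x).
Apply the initial conditions: w(0) = C1 + C2 = -1 and w'(0) = -5*C2 - 4*C1 = -5. Solving gives C1 = -10, C2 = 9.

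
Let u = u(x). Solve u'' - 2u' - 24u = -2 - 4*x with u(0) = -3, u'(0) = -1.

Characteristic equation r² - 2r - 24 = 0 factors as (r + 4)(r - 6) = 0, so r = -4, 6.
Hence u_h = C1*exp(-4*x) + C2*exp(6*x).
For the particular solution try u_p = A0 + A1*x. Substituting and matching coefficients of each power of x gives A0 = 5/72, A1 = 1/6, so u_p = 5/72 + x/6.
General solution: u = 5/72 + x/6 + C1*exp(-4*x) + C2*exp(6*x).
Apply the initial conditions: u(0) = 5/72 + C1 + C2 = -3 and u'(0) = 1/6 - 4*C1 + 6*C2 = -1. Solving gives C1 = -69/40, C2 = -121/90.

u = 5/72 - 121*exp(6*x)/90 - 69*exp(-4*x)/40 + x/6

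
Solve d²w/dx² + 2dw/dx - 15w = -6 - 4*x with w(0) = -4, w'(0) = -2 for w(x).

Characteristic equation r² + 2r - 15 = 0 factors as (r + 5)(r - 3) = 0, so r = -5, 3.
Hence w_h = C1*exp(-5*x) + C2*exp(3*x).
For the particular solution try w_p = A0 + A1*x. Substituting and matching coefficients of each power of x gives A0 = 98/225, A1 = 4/15, so w_p = 98/225 + 4*x/15.
General solution: w = 98/225 + 4*x/15 + C1*exp(-5*x) + C2*exp(3*x).
Apply the initial conditions: w(0) = 98/225 + C1 + C2 = -4 and w'(0) = 4/15 - 5*C1 + 3*C2 = -2. Solving gives C1 = -69/50, C2 = -55/18.

w = 98/225 - 69*exp(-5*x)/50 - 55*exp(3*x)/18 + 4*x/15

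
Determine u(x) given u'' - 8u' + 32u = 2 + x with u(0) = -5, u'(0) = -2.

u = 9/128 + x/32 - 649*cos(4*x)*exp(4*x)/128 + 73*exp(4*x)*sin(4*x)/16

Characteristic equation r² - 8r + 32 = 0 has discriminant (-8)² - 4·(32) = -64 < 0, so r = 4 ± 4i.
Hence u_h = C1*cos(4*x)*exp(4*x) + C2*exp(4*x)*sin(4*x).
For the particular solution try u_p = A0 + A1*x. Substituting and matching coefficients of each power of x gives A0 = 9/128, A1 = 1/32, so u_p = 9/128 + x/32.
General solution: u = 9/128 + x/32 + C1*cos(4*x)*exp(4*x) + C2*exp(4*x)*sin(4*x).
Apply the initial conditions: u(0) = 9/128 + C1 = -5 and u'(0) = 1/32 + 4*C1 + 4*C2 = -2. Solving gives C1 = -649/128, C2 = 73/16.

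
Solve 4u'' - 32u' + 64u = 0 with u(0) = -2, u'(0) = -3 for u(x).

Divide through by 4: u'' - 8u' + 16u = 0.
Characteristic equation r² - 8r + 16 = 0 has discriminant (-8)² - 4·(16) = 0, so r = 4 is a repeated root.
Hence u_h = (C1 + C2*x)*exp(4*x).
Apply the initial conditions: u(0) = C1 = -2 and u'(0) = C2 + 4*C1 = -3. Solving gives C1 = -2, C2 = 5.

u = -2*exp(4*x) + 5*x*exp(4*x)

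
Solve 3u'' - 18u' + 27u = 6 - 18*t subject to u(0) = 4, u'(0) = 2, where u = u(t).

u = -2/9 - 2*t/3 + 38*exp(3*t)/9 - 10*t*exp(3*t)

Divide through by 3: u'' - 6u' + 9u = 2 - 6*t.
Characteristic equation r² - 6r + 9 = 0 has discriminant (-6)² - 4·(9) = 0, so r = 3 is a repeated root.
Hence u_h = (C1 + C2*t)*exp(3*t).
For the particular solution try u_p = A0 + A1*t. Substituting and matching coefficients of each power of t gives A0 = -2/9, A1 = -2/3, so u_p = -2/9 - 2*t/3.
General solution: u = -2/9 - 2*t/3 + C1*exp(3*t) + C2*t*exp(3*t).
Apply the initial conditions: u(0) = -2/9 + C1 = 4 and u'(0) = -2/3 + C2 + 3*C1 = 2. Solving gives C1 = 38/9, C2 = -10.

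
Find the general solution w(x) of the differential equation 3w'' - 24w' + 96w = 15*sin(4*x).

Divide through by 3: w'' - 8w' + 32w = 5*sin(4*x).
Characteristic equation r² - 8r + 32 = 0 has discriminant (-8)² - 4·(32) = -64 < 0, so r = 4 ± 4i.
Hence w_h = C1*cos(4*x)*exp(4*x) + C2*exp(4*x)*sin(4*x).
Try w_p = A*cos(4*x) + B*sin(4*x). Substituting and equating the coefficients of cos(4x) and sin(4x) gives A = 1/8, B = 1/16, so w_p = cos(4*x)/8 + sin(4*x)/16.

w = cos(4*x)/8 + sin(4*x)/16 + C1*cos(4*x)*exp(4*x) + C2*exp(4*x)*sin(4*x)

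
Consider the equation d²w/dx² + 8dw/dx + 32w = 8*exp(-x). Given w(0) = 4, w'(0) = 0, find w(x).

Characteristic equation r² + 8r + 32 = 0 has discriminant (8)² - 4·(32) = -64 < 0, so r = -4 ± 4i.
Hence w_h = C1*cos(4*x)*exp(-4*x) + C2*exp(-4*x)*sin(4*x).
Try w_p = A*exp(-x). Substituting into the equation and dividing by exp(-x) gives A = 8/25, so w_p = 8*exp(-x)/25.
General solution: w = 8*exp(-x)/25 + C1*cos(4*x)*exp(-4*x) + C2*exp(-4*x)*sin(4*x).
Apply the initial conditions: w(0) = 8/25 + C1 = 4 and w'(0) = -8/25 - 4*C1 + 4*C2 = 0. Solving gives C1 = 92/25, C2 = 94/25.

w = 8*exp(-x)/25 + 92*cos(4*x)*exp(-4*x)/25 + 94*exp(-4*x)*sin(4*x)/25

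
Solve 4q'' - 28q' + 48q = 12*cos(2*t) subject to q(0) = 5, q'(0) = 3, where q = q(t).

q = -57*exp(4*t)/5 - 21*sin(2*t)/130 + 6*cos(2*t)/65 + 212*exp(3*t)/13

Divide through by 4: q'' - 7q' + 12q = 3*cos(2*t).
Characteristic equation r² - 7r + 12 = 0 factors as (r - 3)(r - 4) = 0, so r = 3, 4.
Hence q_h = C1*exp(3*t) + C2*exp(4*t).
Try q_p = A*cos(2*t) + B*sin(2*t). Substituting and equating the coefficients of cos(2t) and sin(2t) gives A = 6/65, B = -21/130, so q_p = -21*sin(2*t)/130 + 6*cos(2*t)/65.
General solution: q = -21*sin(2*t)/130 + 6*cos(2*t)/65 + C1*exp(3*t) + C2*exp(4*t).
Apply the initial conditions: q(0) = 6/65 + C1 + C2 = 5 and q'(0) = -21/65 + 3*C1 + 4*C2 = 3. Solving gives C1 = 212/13, C2 = -57/5.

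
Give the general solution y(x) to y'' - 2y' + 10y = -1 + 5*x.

Characteristic equation r² - 2r + 10 = 0 has discriminant (-2)² - 4·(10) = -36 < 0, so r = 1 ± 3i.
Hence y_h = C1*cos(3*x)*exp(x) + C2*exp(x)*sin(3*x).
For the particular solution try y_p = A0 + A1*x. Substituting and matching coefficients of each power of x gives A0 = 0, A1 = 1/2, so y_p = x/2.

y = x/2 + C1*cos(3*x)*exp(x) + C2*exp(x)*sin(3*x)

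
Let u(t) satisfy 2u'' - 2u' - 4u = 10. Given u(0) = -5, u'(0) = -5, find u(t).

Divide through by 2: u'' - u' - 2u = 5.
Characteristic equation r² - r - 2 = 0 factors as (r + 1)(r - 2) = 0, so r = -1, 2.
Hence u_h = C1*exp(-t) + C2*exp(2*t).
For the particular solution try u_p = A0. Substituting and matching coefficients of each power of t gives A0 = -5/2, so u_p = -5/2.
General solution: u = -5/2 + C1*exp(-t) + C2*exp(2*t).
Apply the initial conditions: u(0) = -5/2 + C1 + C2 = -5 and u'(0) = -C1 + 2*C2 = -5. Solving gives C1 = 0, C2 = -5/2.

u = -5/2 - 5*exp(2*t)/2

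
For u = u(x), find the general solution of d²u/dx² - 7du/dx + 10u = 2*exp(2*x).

u = C1*exp(2*x) + C2*exp(5*x) - 2*x*exp(2*x)/3

Characteristic equation r² - 7r + 10 = 0 factors as (r - 2)(r - 5) = 0, so r = 2, 5.
Hence u_h = C1*exp(2*x) + C2*exp(5*x).
Since exp(2*x) solves the homogeneous equation (r = 2 is a root of multiplicity 1), multiply the trial by x. Try u_p = A*x*exp(2*x). Substituting into the equation and dividing by exp(2*x) gives A = -2/3, so u_p = -2*x*exp(2*x)/3.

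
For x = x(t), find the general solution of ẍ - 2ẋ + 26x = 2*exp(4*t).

x = exp(4*t)/17 + C1*cos(5*t)*exp(t) + C2*exp(t)*sin(5*t)

Characteristic equation r² - 2r + 26 = 0 has discriminant (-2)² - 4·(26) = -100 < 0, so r = 1 ± 5i.
Hence x_h = C1*cos(5*t)*exp(t) + C2*exp(t)*sin(5*t).
Try x_p = A*exp(4*t). Substituting into the equation and dividing by exp(4*t) gives A = 1/17, so x_p = exp(4*t)/17.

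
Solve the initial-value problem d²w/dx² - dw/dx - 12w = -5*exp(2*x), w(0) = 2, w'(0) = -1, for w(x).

Characteristic equation r² - r - 12 = 0 factors as (r + 3)(r - 4) = 0, so r = -3, 4.
Hence w_h = C1*exp(-3*x) + C2*exp(4*x).
Try w_p = A*exp(2*x). Substituting into the equation and dividing by exp(2*x) gives A = 1/2, so w_p = exp(2*x)/2.
General solution: w = exp(2*x)/2 + C1*exp(-3*x) + C2*exp(4*x).
Apply the initial conditions: w(0) = 1/2 + C1 + C2 = 2 and w'(0) = 1 - 3*C1 + 4*C2 = -1. Solving gives C1 = 8/7, C2 = 5/14.

w = exp(2*x)/2 + 5*exp(4*x)/14 + 8*exp(-3*x)/7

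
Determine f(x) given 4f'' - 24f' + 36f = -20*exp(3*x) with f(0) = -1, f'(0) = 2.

Divide through by 4: f'' - 6f' + 9f = -5*exp(3*x).
Characteristic equation r² - 6r + 9 = 0 has discriminant (-6)² - 4·(9) = 0, so r = 3 is a repeated root.
Hence f_h = (C1 + C2*x)*exp(3*x).
Since exp(3*x) solves the homogeneous equation (r = 3 is a root of multiplicity 2), multiply the trial by x^2. Try f_p = A*x^2*exp(3*x). Substituting into the equation and dividing by exp(3*x) gives A = -5/2, so f_p = -5*x^2*exp(3*x)/2.
General solution: f = C1*exp(3*x) - 5*x^2*exp(3*x)/2 + C2*x*exp(3*x).
Apply the initial conditions: f(0) = C1 = -1 and f'(0) = C2 + 3*C1 = 2. Solving gives C1 = -1, C2 = 5.

f = -exp(3*x) + 5*x*exp(3*x) - 5*x**2*exp(3*x)/2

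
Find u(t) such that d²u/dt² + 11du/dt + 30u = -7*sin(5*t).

u = -7*sin(5*t)/610 + 77*cos(5*t)/610 + C1*exp(-6*t) + C2*exp(-5*t)

Characteristic equation r² + 11r + 30 = 0 factors as (r + 6)(r + 5) = 0, so r = -6, -5.
Hence u_h = C1*exp(-6*t) + C2*exp(-5*t).
Try u_p = A*cos(5*t) + B*sin(5*t). Substituting and equating the coefficients of cos(5t) and sin(5t) gives A = 77/610, B = -7/610, so u_p = -7*sin(5*t)/610 + 77*cos(5*t)/610.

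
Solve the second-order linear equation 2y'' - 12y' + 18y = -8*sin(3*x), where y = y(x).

Divide through by 2: y'' - 6y' + 9y = -4*sin(3*x).
Characteristic equation r² - 6r + 9 = 0 has discriminant (-6)² - 4·(9) = 0, so r = 3 is a repeated root.
Hence y_h = (C1 + C2*x)*exp(3*x).
Try y_p = A*cos(3*x) + B*sin(3*x). Substituting and equating the coefficients of cos(3x) and sin(3x) gives A = -2/9, B = 0, so y_p = -2*cos(3*x)/9.

y = -2*cos(3*x)/9 + C1*exp(3*x) + C2*x*exp(3*x)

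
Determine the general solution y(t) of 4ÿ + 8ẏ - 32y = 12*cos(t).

Divide through by 4: y'' + 2y' - 8y = 3*cos(t).
Characteristic equation r² + 2r - 8 = 0 factors as (r + 4)(r - 2) = 0, so r = -4, 2.
Hence y_h = C1*exp(-4*t) + C2*exp(2*t).
Try y_p = A*cos(t) + B*sin(t). Substituting and equating the coefficients of cos(t) and sin(t) gives A = -27/85, B = 6/85, so y_p = -27*cos(t)/85 + 6*sin(t)/85.

y = -27*cos(t)/85 + 6*sin(t)/85 + C1*exp(-4*t) + C2*exp(2*t)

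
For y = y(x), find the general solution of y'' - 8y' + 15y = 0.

y = C1*exp(3*x) + C2*exp(5*x)

Characteristic equation r² - 8r + 15 = 0 factors as (r - 3)(r - 5) = 0, so r = 3, 5.
Hence y_h = C1*exp(3*x) + C2*exp(5*x).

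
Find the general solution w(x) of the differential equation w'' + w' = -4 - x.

Characteristic equation r² + r = 0 factors as (r + 1)r = 0, so r = -1, 0.
Hence w_h = C1*exp(-x) + C2.
Since 0 is a characteristic root (multiplicity 1), multiply the polynomial trial by x: try w_p = x*(A0 + A1*x). Substituting and matching coefficients of each power of x gives A0 = -3, A1 = -1/2, so w_p = -3*x - x^2/2.

w = C2 - 3*x - x**2/2 + C1*exp(-x)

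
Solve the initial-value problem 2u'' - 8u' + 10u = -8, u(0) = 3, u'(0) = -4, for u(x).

u = -4/5 - 58*exp(2*x)*sin(x)/5 + 19*cos(x)*exp(2*x)/5

Divide through by 2: u'' - 4u' + 5u = -4.
Characteristic equation r² - 4r + 5 = 0 has discriminant (-4)² - 4·(5) = -4 < 0, so r = 2 ± i.
Hence u_h = C1*cos(x)*exp(2*x) + C2*exp(2*x)*sin(x).
For the particular solution try u_p = A0. Substituting and matching coefficients of each power of x gives A0 = -4/5, so u_p = -4/5.
General solution: u = -4/5 + C1*cos(x)*exp(2*x) + C2*exp(2*x)*sin(x).
Apply the initial conditions: u(0) = -4/5 + C1 = 3 and u'(0) = C2 + 2*C1 = -4. Solving gives C1 = 19/5, C2 = -58/5.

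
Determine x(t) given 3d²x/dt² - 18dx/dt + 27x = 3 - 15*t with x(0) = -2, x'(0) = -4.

x = -7/27 - 47*exp(3*t)/27 - 5*t/9 + 16*t*exp(3*t)/9

Divide through by 3: x'' - 6x' + 9x = 1 - 5*t.
Characteristic equation r² - 6r + 9 = 0 has discriminant (-6)² - 4·(9) = 0, so r = 3 is a repeated root.
Hence x_h = (C1 + C2*t)*exp(3*t).
For the particular solution try x_p = A0 + A1*t. Substituting and matching coefficients of each power of t gives A0 = -7/27, A1 = -5/9, so x_p = -7/27 - 5*t/9.
General solution: x = -7/27 - 5*t/9 + C1*exp(3*t) + C2*t*exp(3*t).
Apply the initial conditions: x(0) = -7/27 + C1 = -2 and x'(0) = -5/9 + C2 + 3*C1 = -4. Solving gives C1 = -47/27, C2 = 16/9.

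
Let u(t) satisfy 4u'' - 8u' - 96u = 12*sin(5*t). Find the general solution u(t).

Divide through by 4: u'' - 2u' - 24u = 3*sin(5*t).
Characteristic equation r² - 2r - 24 = 0 factors as (r - 6)(r + 4) = 0, so r = 6, -4.
Hence u_h = C1*exp(6*t) + C2*exp(-4*t).
Try u_p = A*cos(5*t) + B*sin(5*t). Substituting and equating the coefficients of cos(5t) and sin(5t) gives A = 30/2501, B = -147/2501, so u_p = -147*sin(5*t)/2501 + 30*cos(5*t)/2501.

u = -147*sin(5*t)/2501 + 30*cos(5*t)/2501 + C1*exp(6*t) + C2*exp(-4*t)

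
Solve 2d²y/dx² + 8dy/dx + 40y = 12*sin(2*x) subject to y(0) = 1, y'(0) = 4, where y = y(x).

y = -3*cos(2*x)/20 + 3*sin(2*x)/10 + 23*cos(4*x)*exp(-2*x)/20 + 57*exp(-2*x)*sin(4*x)/40

Divide through by 2: y'' + 4y' + 20y = 6*sin(2*x).
Characteristic equation r² + 4r + 20 = 0 has discriminant (4)² - 4·(20) = -64 < 0, so r = -2 ± 4i.
Hence y_h = C1*cos(4*x)*exp(-2*x) + C2*exp(-2*x)*sin(4*x).
Try y_p = A*cos(2*x) + B*sin(2*x). Substituting and equating the coefficients of cos(2x) and sin(2x) gives A = -3/20, B = 3/10, so y_p = -3*cos(2*x)/20 + 3*sin(2*x)/10.
General solution: y = -3*cos(2*x)/20 + 3*sin(2*x)/10 + C1*cos(4*x)*exp(-2*x) + C2*exp(-2*x)*sin(4*x).
Apply the initial conditions: y(0) = -3/20 + C1 = 1 and y'(0) = 3/5 - 2*C1 + 4*C2 = 4. Solving gives C1 = 23/20, C2 = 57/40.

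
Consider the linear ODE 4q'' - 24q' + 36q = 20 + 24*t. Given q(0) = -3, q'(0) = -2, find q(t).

Divide through by 4: q'' - 6q' + 9q = 5 + 6*t.
Characteristic equation r² - 6r + 9 = 0 has discriminant (-6)² - 4·(9) = 0, so r = 3 is a repeated root.
Hence q_h = (C1 + C2*t)*exp(3*t).
For the particular solution try q_p = A0 + A1*t. Substituting and matching coefficients of each power of t gives A0 = 1, A1 = 2/3, so q_p = 1 + 2*t/3.
General solution: q = 1 + 2*t/3 + C1*exp(3*t) + C2*t*exp(3*t).
Apply the initial conditions: q(0) = 1 + C1 = -3 and q'(0) = 2/3 + C2 + 3*C1 = -2. Solving gives C1 = -4, C2 = 28/3.

q = 1 - 4*exp(3*t) + 2*t/3 + 28*t*exp(3*t)/3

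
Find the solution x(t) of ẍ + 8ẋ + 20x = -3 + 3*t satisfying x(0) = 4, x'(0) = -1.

x = -21/100 + 3*t/20 + 421*cos(2*t)*exp(-4*t)/100 + 1569*exp(-4*t)*sin(2*t)/200

Characteristic equation r² + 8r + 20 = 0 has discriminant (8)² - 4·(20) = -16 < 0, so r = -4 ± 2i.
Hence x_h = C1*cos(2*t)*exp(-4*t) + C2*exp(-4*t)*sin(2*t).
For the particular solution try x_p = A0 + A1*t. Substituting and matching coefficients of each power of t gives A0 = -21/100, A1 = 3/20, so x_p = -21/100 + 3*t/20.
General solution: x = -21/100 + 3*t/20 + C1*cos(2*t)*exp(-4*t) + C2*exp(-4*t)*sin(2*t).
Apply the initial conditions: x(0) = -21/100 + C1 = 4 and x'(0) = 3/20 - 4*C1 + 2*C2 = -1. Solving gives C1 = 421/100, C2 = 1569/200.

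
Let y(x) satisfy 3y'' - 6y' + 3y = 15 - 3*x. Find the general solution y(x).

Divide through by 3: y'' - 2y' + y = 5 - x.
Characteristic equation r² - 2r + 1 = 0 has discriminant (-2)² - 4·(1) = 0, so r = 1 is a repeated root.
Hence y_h = (C1 + C2*x)*exp(x).
For the particular solution try y_p = A0 + A1*x. Substituting and matching coefficients of each power of x gives A0 = 3, A1 = -1, so y_p = 3 - x.

y = 3 - x + C1*exp(x) + C2*x*exp(x)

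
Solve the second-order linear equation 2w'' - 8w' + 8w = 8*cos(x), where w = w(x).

Divide through by 2: w'' - 4w' + 4w = 4*cos(x).
Characteristic equation r² - 4r + 4 = 0 has discriminant (-4)² - 4·(4) = 0, so r = 2 is a repeated root.
Hence w_h = (C1 + C2*x)*exp(2*x).
Try w_p = A*cos(x) + B*sin(x). Substituting and equating the coefficients of cos(x) and sin(x) gives A = 12/25, B = -16/25, so w_p = -16*sin(x)/25 + 12*cos(x)/25.

w = -16*sin(x)/25 + 12*cos(x)/25 + C1*exp(2*x) + C2*x*exp(2*x)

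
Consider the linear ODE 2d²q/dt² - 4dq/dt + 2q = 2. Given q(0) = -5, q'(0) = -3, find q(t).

Divide through by 2: q'' - 2q' + q = 1.
Characteristic equation r² - 2r + 1 = 0 has discriminant (-2)² - 4·(1) = 0, so r = 1 is a repeated root.
Hence q_h = (C1 + C2*t)*exp(t).
For the particular solution try q_p = A0. Substituting and matching coefficients of each power of t gives A0 = 1, so q_p = 1.
General solution: q = 1 + C1*exp(t) + C2*t*exp(t).
Apply the initial conditions: q(0) = 1 + C1 = -5 and q'(0) = C1 + C2 = -3. Solving gives C1 = -6, C2 = 3.

q = 1 - 6*exp(t) + 3*t*exp(t)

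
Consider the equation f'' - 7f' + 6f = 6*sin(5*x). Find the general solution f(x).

f = -57*sin(5*x)/793 + 105*cos(5*x)/793 + C1*exp(6*x) + C2*exp(x)

Characteristic equation r² - 7r + 6 = 0 factors as (r - 6)(r - 1) = 0, so r = 6, 1.
Hence f_h = C1*exp(6*x) + C2*exp(x).
Try f_p = A*cos(5*x) + B*sin(5*x). Substituting and equating the coefficients of cos(5x) and sin(5x) gives A = 105/793, B = -57/793, so f_p = -57*sin(5*x)/793 + 105*cos(5*x)/793.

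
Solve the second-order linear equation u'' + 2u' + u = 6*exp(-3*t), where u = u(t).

u = 3*exp(-3*t)/2 + C1*exp(-t) + C2*t*exp(-t)

Characteristic equation r² + 2r + 1 = 0 has discriminant (2)² - 4·(1) = 0, so r = -1 is a repeated root.
Hence u_h = (C1 + C2*t)*exp(-t).
Try u_p = A*exp(-3*t). Substituting into the equation and dividing by exp(-3*t) gives A = 3/2, so u_p = 3*exp(-3*t)/2.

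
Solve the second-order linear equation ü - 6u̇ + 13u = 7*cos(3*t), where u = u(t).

Characteristic equation r² - 6r + 13 = 0 has discriminant (-6)² - 4·(13) = -16 < 0, so r = 3 ± 2i.
Hence u_h = C1*cos(2*t)*exp(3*t) + C2*exp(3*t)*sin(2*t).
Try u_p = A*cos(3*t) + B*sin(3*t). Substituting and equating the coefficients of cos(3t) and sin(3t) gives A = 7/85, B = -63/170, so u_p = -63*sin(3*t)/170 + 7*cos(3*t)/85.

u = -63*sin(3*t)/170 + 7*cos(3*t)/85 + C1*cos(2*t)*exp(3*t) + C2*exp(3*t)*sin(2*t)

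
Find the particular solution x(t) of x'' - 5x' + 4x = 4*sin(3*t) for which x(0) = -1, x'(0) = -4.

Characteristic equation r² - 5r + 4 = 0 factors as (r - 4)(r - 1) = 0, so r = 4, 1.
Hence x_h = C1*exp(4*t) + C2*exp(t).
Try x_p = A*cos(3*t) + B*sin(3*t). Substituting and equating the coefficients of cos(3t) and sin(3t) gives A = 6/25, B = -2/25, so x_p = -2*sin(3*t)/25 + 6*cos(3*t)/25.
General solution: x = -2*sin(3*t)/25 + 6*cos(3*t)/25 + C1*exp(4*t) + C2*exp(t).
Apply the initial conditions: x(0) = 6/25 + C1 + C2 = -1 and x'(0) = -6/25 + C2 + 4*C1 = -4. Solving gives C1 = -21/25, C2 = -2/5.

x = -21*exp(4*t)/25 - 2*exp(t)/5 - 2*sin(3*t)/25 + 6*cos(3*t)/25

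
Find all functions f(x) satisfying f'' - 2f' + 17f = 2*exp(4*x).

f = 2*exp(4*x)/25 + C1*cos(4*x)*exp(x) + C2*exp(x)*sin(4*x)

Characteristic equation r² - 2r + 17 = 0 has discriminant (-2)² - 4·(17) = -64 < 0, so r = 1 ± 4i.
Hence f_h = C1*cos(4*x)*exp(x) + C2*exp(x)*sin(4*x).
Try f_p = A*exp(4*x). Substituting into the equation and dividing by exp(4*x) gives A = 2/25, so f_p = 2*exp(4*x)/25.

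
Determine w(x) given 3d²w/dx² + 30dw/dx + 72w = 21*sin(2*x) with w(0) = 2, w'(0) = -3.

Divide through by 3: w'' + 10w' + 24w = 7*sin(2*x).
Characteristic equation r² + 10r + 24 = 0 factors as (r + 6)(r + 4) = 0, so r = -6, -4.
Hence w_h = C1*exp(-6*x) + C2*exp(-4*x).
Try w_p = A*cos(2*x) + B*sin(2*x). Substituting and equating the coefficients of cos(2x) and sin(2x) gives A = -7/40, B = 7/40, so w_p = -7*cos(2*x)/40 + 7*sin(2*x)/40.
General solution: w = -7*cos(2*x)/40 + 7*sin(2*x)/40 + C1*exp(-6*x) + C2*exp(-4*x).
Apply the initial conditions: w(0) = -7/40 + C1 + C2 = 2 and w'(0) = 7/20 - 6*C1 - 4*C2 = -3. Solving gives C1 = -107/40, C2 = 97/20.

w = -107*exp(-6*x)/40 - 7*cos(2*x)/40 + 7*sin(2*x)/40 + 97*exp(-4*x)/20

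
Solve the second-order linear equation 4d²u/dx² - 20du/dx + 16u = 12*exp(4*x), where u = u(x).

Divide through by 4: u'' - 5u' + 4u = 3*exp(4*x).
Characteristic equation r² - 5r + 4 = 0 factors as (r - 4)(r - 1) = 0, so r = 4, 1.
Hence u_h = C1*exp(4*x) + C2*exp(x).
Since exp(4*x) solves the homogeneous equation (r = 4 is a root of multiplicity 1), multiply the trial by x. Try u_p = A*x*exp(4*x). Substituting into the equation and dividing by exp(4*x) gives A = 1, so u_p = x*exp(4*x).

u = C1*exp(4*x) + C2*exp(x) + x*exp(4*x)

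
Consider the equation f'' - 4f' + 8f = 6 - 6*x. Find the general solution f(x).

Characteristic equation r² - 4r + 8 = 0 has discriminant (-4)² - 4·(8) = -16 < 0, so r = 2 ± 2i.
Hence f_h = C1*cos(2*x)*exp(2*x) + C2*exp(2*x)*sin(2*x).
For the particular solution try f_p = A0 + A1*x. Substituting and matching coefficients of each power of x gives A0 = 3/8, A1 = -3/4, so f_p = 3/8 - 3*x/4.

f = 3/8 - 3*x/4 + C1*cos(2*x)*exp(2*x) + C2*exp(2*x)*sin(2*x)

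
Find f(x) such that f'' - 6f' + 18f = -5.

Characteristic equation r² - 6r + 18 = 0 has discriminant (-6)² - 4·(18) = -36 < 0, so r = 3 ± 3i.
Hence f_h = C1*cos(3*x)*exp(3*x) + C2*exp(3*x)*sin(3*x).
For the particular solution try f_p = A0. Substituting and matching coefficients of each power of x gives A0 = -5/18, so f_p = -5/18.

f = -5/18 + C1*cos(3*x)*exp(3*x) + C2*exp(3*x)*sin(3*x)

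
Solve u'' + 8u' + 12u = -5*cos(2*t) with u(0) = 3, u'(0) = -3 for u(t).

Characteristic equation r² + 8r + 12 = 0 factors as (r + 2)(r + 6) = 0, so r = -2, -6.
Hence u_h = C1*exp(-2*t) + C2*exp(-6*t).
Try u_p = A*cos(2*t) + B*sin(2*t). Substituting and equating the coefficients of cos(2t) and sin(2t) gives A = -1/8, B = -1/4, so u_p = -sin(2*t)/4 - cos(2*t)/8.
General solution: u = -sin(2*t)/4 - cos(2*t)/8 + C1*exp(-2*t) + C2*exp(-6*t).
Apply the initial conditions: u(0) = -1/8 + C1 + C2 = 3 and u'(0) = -1/2 - 6*C2 - 2*C1 = -3. Solving gives C1 = 65/16, C2 = -15/16.

u = -15*exp(-6*t)/16 - sin(2*t)/4 - cos(2*t)/8 + 65*exp(-2*t)/16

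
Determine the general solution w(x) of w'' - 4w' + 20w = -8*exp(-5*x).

Characteristic equation r² - 4r + 20 = 0 has discriminant (-4)² - 4·(20) = -64 < 0, so r = 2 ± 4i.
Hence w_h = C1*cos(4*x)*exp(2*x) + C2*exp(2*x)*sin(4*x).
Try w_p = A*exp(-5*x). Substituting into the equation and dividing by exp(-5*x) gives A = -8/65, so w_p = -8*exp(-5*x)/65.

w = -8*exp(-5*x)/65 + C1*cos(4*x)*exp(2*x) + C2*exp(2*x)*sin(4*x)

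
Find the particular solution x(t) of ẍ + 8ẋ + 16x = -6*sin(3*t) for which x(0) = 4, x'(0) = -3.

Characteristic equation r² + 8r + 16 = 0 has discriminant (8)² - 4·(16) = 0, so r = -4 is a repeated root.
Hence x_h = (C1 + C2*t)*exp(-4*t).
Try x_p = A*cos(3*t) + B*sin(3*t). Substituting and equating the coefficients of cos(3t) and sin(3t) gives A = 144/625, B = -42/625, so x_p = -42*sin(3*t)/625 + 144*cos(3*t)/625.
General solution: x = -42*sin(3*t)/625 + 144*cos(3*t)/625 + C1*exp(-4*t) + C2*t*exp(-4*t).
Apply the initial conditions: x(0) = 144/625 + C1 = 4 and x'(0) = -126/625 + C2 - 4*C1 = -3. Solving gives C1 = 2356/625, C2 = 307/25.

x = -42*sin(3*t)/625 + 144*cos(3*t)/625 + 2356*exp(-4*t)/625 + 307*t*exp(-4*t)/25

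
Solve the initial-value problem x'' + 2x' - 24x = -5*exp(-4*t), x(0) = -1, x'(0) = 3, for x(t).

x = -29*exp(4*t)/80 - 19*exp(-6*t)/20 + 5*exp(-4*t)/16

Characteristic equation r² + 2r - 24 = 0 factors as (r + 6)(r - 4) = 0, so r = -6, 4.
Hence x_h = C1*exp(-6*t) + C2*exp(4*t).
Try x_p = A*exp(-4*t). Substituting into the equation and dividing by exp(-4*t) gives A = 5/16, so x_p = 5*exp(-4*t)/16.
General solution: x = 5*exp(-4*t)/16 + C1*exp(-6*t) + C2*exp(4*t).
Apply the initial conditions: x(0) = 5/16 + C1 + C2 = -1 and x'(0) = -5/4 - 6*C1 + 4*C2 = 3. Solving gives C1 = -19/20, C2 = -29/80.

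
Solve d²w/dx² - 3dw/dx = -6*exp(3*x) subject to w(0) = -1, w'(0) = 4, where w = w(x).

w = -3 + 2*exp(3*x) - 2*x*exp(3*x)

Characteristic equation r² - 3r = 0 factors as (r - 3)r = 0, so r = 3, 0.
Hence w_h = C1*exp(3*x) + C2.
Since exp(3*x) solves the homogeneous equation (r = 3 is a root of multiplicity 1), multiply the trial by x. Try w_p = A*x*exp(3*x). Substituting into the equation and dividing by exp(3*x) gives A = -2, so w_p = -2*x*exp(3*x).
General solution: w = C2 + C1*exp(3*x) - 2*x*exp(3*x).
Apply the initial conditions: w(0) = C1 + C2 = -1 and w'(0) = -2 + 3*C1 = 4. Solving gives C1 = 2, C2 = -3.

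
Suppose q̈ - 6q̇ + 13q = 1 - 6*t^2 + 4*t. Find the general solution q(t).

Characteristic equation r² - 6r + 13 = 0 has discriminant (-6)² - 4·(13) = -16 < 0, so r = 3 ± 2i.
Hence q_h = C1*cos(2*t)*exp(3*t) + C2*exp(3*t)*sin(2*t).
For the particular solution try q_p = A0 + A1*t + A2*t^2. Substituting and matching coefficients of each power of t gives A0 = 205/2197, A1 = -20/169, A2 = -6/13, so q_p = 205/2197 - 20*t/169 - 6*t^2/13.

q = 205/2197 - 20*t/169 - 6*t**2/13 + C1*cos(2*t)*exp(3*t) + C2*exp(3*t)*sin(2*t)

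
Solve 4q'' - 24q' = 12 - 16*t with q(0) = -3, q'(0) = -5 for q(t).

Divide through by 4: q'' - 6q' = 3 - 4*t.
Characteristic equation r² - 6r = 0 factors as (r - 6)r = 0, so r = 6, 0.
Hence q_h = C1*exp(6*t) + C2.
Since 0 is a characteristic root (multiplicity 1), multiply the polynomial trial by t: try q_p = t*(A0 + A1*t). Substituting and matching coefficients of each power of t gives A0 = -7/18, A1 = 1/3, so q_p = -7*t/18 + t^2/3.
General solution: q = C2 - 7*t/18 + t^2/3 + C1*exp(6*t).
Apply the initial conditions: q(0) = C1 + C2 = -3 and q'(0) = -7/18 + 6*C1 = -5. Solving gives C1 = -83/108, C2 = -241/108.

q = -241/108 - 83*exp(6*t)/108 - 7*t/18 + t**2/3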